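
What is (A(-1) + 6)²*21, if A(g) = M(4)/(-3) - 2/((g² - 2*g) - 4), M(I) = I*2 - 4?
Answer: 2800/3 ≈ 933.33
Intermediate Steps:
M(I) = -4 + 2*I (M(I) = 2*I - 4 = -4 + 2*I)
A(g) = -4/3 - 2/(-4 + g² - 2*g) (A(g) = (-4 + 2*4)/(-3) - 2/((g² - 2*g) - 4) = (-4 + 8)*(-⅓) - 2/(-4 + g² - 2*g) = 4*(-⅓) - 2/(-4 + g² - 2*g) = -4/3 - 2/(-4 + g² - 2*g))
(A(-1) + 6)²*21 = (2*(-5 - 4*(-1) + 2*(-1)²)/(3*(4 - 1*(-1)² + 2*(-1))) + 6)²*21 = (2*(-5 + 4 + 2*1)/(3*(4 - 1*1 - 2)) + 6)²*21 = (2*(-5 + 4 + 2)/(3*(4 - 1 - 2)) + 6)²*21 = ((⅔)*1/1 + 6)²*21 = ((⅔)*1*1 + 6)²*21 = (⅔ + 6)²*21 = (20/3)²*21 = (400/9)*21 = 2800/3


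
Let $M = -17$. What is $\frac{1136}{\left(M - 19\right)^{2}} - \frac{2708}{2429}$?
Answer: $- \frac{46889}{196749} \approx -0.23832$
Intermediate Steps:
$\frac{1136}{\left(M - 19\right)^{2}} - \frac{2708}{2429} = \frac{1136}{\left(-17 - 19\right)^{2}} - \frac{2708}{2429} = \frac{1136}{\left(-36\right)^{2}} - \frac{2708}{2429} = \frac{1136}{1296} - \frac{2708}{2429} = 1136 \cdot \frac{1}{1296} - \frac{2708}{2429} = \frac{71}{81} - \frac{2708}{2429} = - \frac{46889}{196749}$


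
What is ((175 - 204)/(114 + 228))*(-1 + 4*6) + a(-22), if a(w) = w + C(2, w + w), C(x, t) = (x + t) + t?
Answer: -37603/342 ≈ -109.95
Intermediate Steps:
C(x, t) = x + 2*t (C(x, t) = (t + x) + t = x + 2*t)
a(w) = 2 + 5*w (a(w) = w + (2 + 2*(w + w)) = w + (2 + 2*(2*w)) = w + (2 + 4*w) = 2 + 5*w)
((175 - 204)/(114 + 228))*(-1 + 4*6) + a(-22) = ((175 - 204)/(114 + 228))*(-1 + 4*6) + (2 + 5*(-22)) = (-29/342)*(-1 + 24) + (2 - 110) = -29*1/342*23 - 108 = -29/342*23 - 108 = -667/342 - 108 = -37603/342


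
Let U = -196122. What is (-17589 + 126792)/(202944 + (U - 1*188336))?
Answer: -109203/181514 ≈ -0.60162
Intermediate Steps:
(-17589 + 126792)/(202944 + (U - 1*188336)) = (-17589 + 126792)/(202944 + (-196122 - 1*188336)) = 109203/(202944 + (-196122 - 188336)) = 109203/(202944 - 384458) = 109203/(-181514) = 109203*(-1/181514) = -109203/181514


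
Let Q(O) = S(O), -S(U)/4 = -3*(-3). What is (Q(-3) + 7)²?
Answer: 841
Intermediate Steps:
S(U) = -36 (S(U) = -(-12)*(-3) = -4*9 = -36)
Q(O) = -36
(Q(-3) + 7)² = (-36 + 7)² = (-29)² = 841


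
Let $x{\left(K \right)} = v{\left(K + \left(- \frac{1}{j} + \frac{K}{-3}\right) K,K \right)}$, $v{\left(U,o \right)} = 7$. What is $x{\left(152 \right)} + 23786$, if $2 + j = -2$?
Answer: $23793$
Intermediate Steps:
$j = -4$ ($j = -2 - 2 = -4$)
$x{\left(K \right)} = 7$
$x{\left(152 \right)} + 23786 = 7 + 23786 = 23793$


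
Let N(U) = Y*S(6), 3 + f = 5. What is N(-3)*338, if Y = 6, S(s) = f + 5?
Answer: 14196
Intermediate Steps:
f = 2 (f = -3 + 5 = 2)
S(s) = 7 (S(s) = 2 + 5 = 7)
N(U) = 42 (N(U) = 6*7 = 42)
N(-3)*338 = 42*338 = 14196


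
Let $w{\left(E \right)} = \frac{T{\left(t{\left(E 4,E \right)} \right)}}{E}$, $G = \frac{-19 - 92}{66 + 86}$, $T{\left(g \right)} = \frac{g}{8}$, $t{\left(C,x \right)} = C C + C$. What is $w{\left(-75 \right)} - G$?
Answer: $- \frac{22613}{152} \approx -148.77$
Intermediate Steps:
$t{\left(C,x \right)} = C + C^{2}$ ($t{\left(C,x \right)} = C^{2} + C = C + C^{2}$)
$T{\left(g \right)} = \frac{g}{8}$ ($T{\left(g \right)} = g \frac{1}{8} = \frac{g}{8}$)
$G = - \frac{111}{152}$ ($G = \frac{1}{152} \left(-111\right) = - \frac{111}{152} \approx -0.73026$)
$w{\left(E \right)} = \frac{1}{2} + 2 E$ ($w{\left(E \right)} = \frac{\frac{1}{8} E 4 \left(1 + E 4\right)}{E} = \frac{\frac{1}{8} \cdot 4 E \left(1 + 4 E\right)}{E} = \frac{\frac{1}{2} E \left(1 + 4 E\right)}{E} = \frac{1}{2} + 2 E$)
$w{\left(-75 \right)} - G = \left(\frac{1}{2} + 2 \left(-75\right)\right) - - \frac{111}{152} = \left(\frac{1}{2} - 150\right) + \frac{111}{152} = - \frac{299}{2} + \frac{111}{152} = - \frac{22613}{152}$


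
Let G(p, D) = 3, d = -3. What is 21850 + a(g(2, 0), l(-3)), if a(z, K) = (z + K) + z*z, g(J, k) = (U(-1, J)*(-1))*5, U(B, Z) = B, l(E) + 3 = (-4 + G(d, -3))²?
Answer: 21878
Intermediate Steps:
l(E) = -2 (l(E) = -3 + (-4 + 3)² = -3 + (-1)² = -3 + 1 = -2)
g(J, k) = 5 (g(J, k) = -1*(-1)*5 = 1*5 = 5)
a(z, K) = K + z + z² (a(z, K) = (K + z) + z² = K + z + z²)
21850 + a(g(2, 0), l(-3)) = 21850 + (-2 + 5 + 5²) = 21850 + (-2 + 5 + 25) = 21850 + 28 = 21878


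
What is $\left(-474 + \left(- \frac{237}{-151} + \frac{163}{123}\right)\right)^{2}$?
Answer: $\frac{76559665026244}{344956329} \approx 2.2194 \cdot 10^{5}$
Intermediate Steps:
$\left(-474 + \left(- \frac{237}{-151} + \frac{163}{123}\right)\right)^{2} = \left(-474 + \left(\left(-237\right) \left(- \frac{1}{151}\right) + 163 \cdot \frac{1}{123}\right)\right)^{2} = \left(-474 + \left(\frac{237}{151} + \frac{163}{123}\right)\right)^{2} = \left(-474 + \frac{53764}{18573}\right)^{2} = \left(- \frac{8749838}{18573}\right)^{2} = \frac{76559665026244}{344956329}$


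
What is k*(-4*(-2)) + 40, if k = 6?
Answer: 88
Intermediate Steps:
k*(-4*(-2)) + 40 = 6*(-4*(-2)) + 40 = 6*8 + 40 = 48 + 40 = 88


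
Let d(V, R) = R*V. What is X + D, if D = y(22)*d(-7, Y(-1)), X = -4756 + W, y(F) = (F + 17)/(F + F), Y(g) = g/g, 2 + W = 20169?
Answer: 677811/44 ≈ 15405.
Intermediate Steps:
W = 20167 (W = -2 + 20169 = 20167)
Y(g) = 1
y(F) = (17 + F)/(2*F) (y(F) = (17 + F)/((2*F)) = (17 + F)*(1/(2*F)) = (17 + F)/(2*F))
X = 15411 (X = -4756 + 20167 = 15411)
D = -273/44 (D = ((½)*(17 + 22)/22)*(1*(-7)) = ((½)*(1/22)*39)*(-7) = (39/44)*(-7) = -273/44 ≈ -6.2045)
X + D = 15411 - 273/44 = 677811/44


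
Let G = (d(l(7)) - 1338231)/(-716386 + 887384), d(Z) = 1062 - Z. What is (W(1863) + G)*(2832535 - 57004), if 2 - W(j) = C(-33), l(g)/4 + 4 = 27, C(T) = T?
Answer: 12899749387239/170998 ≈ 7.5438e+7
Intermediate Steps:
l(g) = 92 (l(g) = -16 + 4*27 = -16 + 108 = 92)
W(j) = 35 (W(j) = 2 - 1*(-33) = 2 + 33 = 35)
G = -1337261/170998 (G = ((1062 - 1*92) - 1338231)/(-716386 + 887384) = ((1062 - 92) - 1338231)/170998 = (970 - 1338231)*(1/170998) = -1337261*1/170998 = -1337261/170998 ≈ -7.8203)
(W(1863) + G)*(2832535 - 57004) = (35 - 1337261/170998)*(2832535 - 57004) = (4647669/170998)*2775531 = 12899749387239/170998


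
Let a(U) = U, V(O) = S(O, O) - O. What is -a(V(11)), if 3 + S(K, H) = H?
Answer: 3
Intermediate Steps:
S(K, H) = -3 + H
V(O) = -3 (V(O) = (-3 + O) - O = -3)
-a(V(11)) = -1*(-3) = 3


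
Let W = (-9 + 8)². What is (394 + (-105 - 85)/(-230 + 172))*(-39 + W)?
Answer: -437798/29 ≈ -15096.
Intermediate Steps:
W = 1 (W = (-1)² = 1)
(394 + (-105 - 85)/(-230 + 172))*(-39 + W) = (394 + (-105 - 85)/(-230 + 172))*(-39 + 1) = (394 - 190/(-58))*(-38) = (394 - 190*(-1/58))*(-38) = (394 + 95/29)*(-38) = (11521/29)*(-38) = -437798/29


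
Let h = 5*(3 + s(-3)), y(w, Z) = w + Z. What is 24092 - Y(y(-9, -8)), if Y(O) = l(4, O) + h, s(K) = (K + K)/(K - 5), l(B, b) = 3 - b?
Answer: 96213/4 ≈ 24053.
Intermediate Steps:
s(K) = 2*K/(-5 + K) (s(K) = (2*K)/(-5 + K) = 2*K/(-5 + K))
y(w, Z) = Z + w
h = 75/4 (h = 5*(3 + 2*(-3)/(-5 - 3)) = 5*(3 + 2*(-3)/(-8)) = 5*(3 + 2*(-3)*(-⅛)) = 5*(3 + ¾) = 5*(15/4) = 75/4 ≈ 18.750)
Y(O) = 87/4 - O (Y(O) = (3 - O) + 75/4 = 87/4 - O)
24092 - Y(y(-9, -8)) = 24092 - (87/4 - (-8 - 9)) = 24092 - (87/4 - 1*(-17)) = 24092 - (87/4 + 17) = 24092 - 1*155/4 = 24092 - 155/4 = 96213/4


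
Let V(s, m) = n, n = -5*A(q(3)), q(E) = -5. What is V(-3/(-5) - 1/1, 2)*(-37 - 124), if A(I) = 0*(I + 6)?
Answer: 0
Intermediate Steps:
A(I) = 0 (A(I) = 0*(6 + I) = 0)
n = 0 (n = -5*0 = 0)
V(s, m) = 0
V(-3/(-5) - 1/1, 2)*(-37 - 124) = 0*(-37 - 124) = 0*(-161) = 0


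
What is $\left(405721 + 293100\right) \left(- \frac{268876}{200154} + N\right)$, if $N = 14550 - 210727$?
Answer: $- \frac{13719910810561007}{100077} \approx -1.3709 \cdot 10^{11}$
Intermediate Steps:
$N = -196177$
$\left(405721 + 293100\right) \left(- \frac{268876}{200154} + N\right) = \left(405721 + 293100\right) \left(- \frac{268876}{200154} - 196177\right) = 698821 \left(\left(-268876\right) \frac{1}{200154} - 196177\right) = 698821 \left(- \frac{134438}{100077} - 196177\right) = 698821 \left(- \frac{19632940067}{100077}\right) = - \frac{13719910810561007}{100077}$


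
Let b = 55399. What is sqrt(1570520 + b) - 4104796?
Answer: -4104796 + sqrt(1625919) ≈ -4.1035e+6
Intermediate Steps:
sqrt(1570520 + b) - 4104796 = sqrt(1570520 + 55399) - 4104796 = sqrt(1625919) - 4104796 = -4104796 + sqrt(1625919)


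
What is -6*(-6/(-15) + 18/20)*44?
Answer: -1716/5 ≈ -343.20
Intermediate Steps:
-6*(-6/(-15) + 18/20)*44 = -6*(-6*(-1/15) + 18*(1/20))*44 = -6*(⅖ + 9/10)*44 = -6*13/10*44 = -39/5*44 = -1716/5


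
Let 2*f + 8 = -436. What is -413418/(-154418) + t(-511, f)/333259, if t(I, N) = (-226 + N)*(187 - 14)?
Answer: 62903628295/25730594131 ≈ 2.4447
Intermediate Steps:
f = -222 (f = -4 + (1/2)*(-436) = -4 - 218 = -222)
t(I, N) = -39098 + 173*N (t(I, N) = (-226 + N)*173 = -39098 + 173*N)
-413418/(-154418) + t(-511, f)/333259 = -413418/(-154418) + (-39098 + 173*(-222))/333259 = -413418*(-1/154418) + (-39098 - 38406)*(1/333259) = 206709/77209 - 77504*1/333259 = 206709/77209 - 77504/333259 = 62903628295/25730594131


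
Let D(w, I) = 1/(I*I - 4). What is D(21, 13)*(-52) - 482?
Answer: -79582/165 ≈ -482.31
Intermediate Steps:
D(w, I) = 1/(-4 + I²) (D(w, I) = 1/(I² - 4) = 1/(-4 + I²))
D(21, 13)*(-52) - 482 = -52/(-4 + 13²) - 482 = -52/(-4 + 169) - 482 = -52/165 - 482 = -79582/165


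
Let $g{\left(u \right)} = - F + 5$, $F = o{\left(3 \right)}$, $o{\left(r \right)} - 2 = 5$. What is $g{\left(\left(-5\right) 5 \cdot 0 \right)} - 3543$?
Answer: $-3545$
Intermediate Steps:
$o{\left(r \right)} = 7$ ($o{\left(r \right)} = 2 + 5 = 7$)
$F = 7$
$g{\left(u \right)} = -2$ ($g{\left(u \right)} = \left(-1\right) 7 + 5 = -7 + 5 = -2$)
$g{\left(\left(-5\right) 5 \cdot 0 \right)} - 3543 = -2 - 3543 = -3545$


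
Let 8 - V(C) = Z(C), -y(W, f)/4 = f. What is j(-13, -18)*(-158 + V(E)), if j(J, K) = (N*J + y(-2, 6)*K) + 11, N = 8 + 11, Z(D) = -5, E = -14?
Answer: -28420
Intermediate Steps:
y(W, f) = -4*f
V(C) = 13 (V(C) = 8 - 1*(-5) = 8 + 5 = 13)
N = 19
j(J, K) = 11 - 24*K + 19*J (j(J, K) = (19*J + (-4*6)*K) + 11 = (19*J - 24*K) + 11 = (-24*K + 19*J) + 11 = 11 - 24*K + 19*J)
j(-13, -18)*(-158 + V(E)) = (11 - 24*(-18) + 19*(-13))*(-158 + 13) = (11 + 432 - 247)*(-145) = 196*(-145) = -28420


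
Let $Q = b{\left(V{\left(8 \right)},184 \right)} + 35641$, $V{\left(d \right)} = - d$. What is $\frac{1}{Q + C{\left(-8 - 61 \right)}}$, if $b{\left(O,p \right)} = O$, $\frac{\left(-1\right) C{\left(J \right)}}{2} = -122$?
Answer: $\frac{1}{35877} \approx 2.7873 \cdot 10^{-5}$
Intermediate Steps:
$C{\left(J \right)} = 244$ ($C{\left(J \right)} = \left(-2\right) \left(-122\right) = 244$)
$Q = 35633$ ($Q = \left(-1\right) 8 + 35641 = -8 + 35641 = 35633$)
$\frac{1}{Q + C{\left(-8 - 61 \right)}} = \frac{1}{35633 + 244} = \frac{1}{35877}$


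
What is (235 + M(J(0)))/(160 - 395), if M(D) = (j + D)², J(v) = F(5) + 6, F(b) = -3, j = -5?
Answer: -239/235 ≈ -1.0170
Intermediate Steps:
J(v) = 3 (J(v) = -3 + 6 = 3)
M(D) = (-5 + D)²
(235 + M(J(0)))/(160 - 395) = (235 + (-5 + 3)²)/(160 - 395) = (235 + (-2)²)/(-235) = (235 + 4)*(-1/235) = 239*(-1/235) = -239/235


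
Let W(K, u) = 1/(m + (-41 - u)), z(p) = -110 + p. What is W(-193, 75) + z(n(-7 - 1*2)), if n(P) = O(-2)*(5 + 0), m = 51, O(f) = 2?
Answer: -6501/65 ≈ -100.02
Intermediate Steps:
n(P) = 10 (n(P) = 2*(5 + 0) = 2*5 = 10)
W(K, u) = 1/(10 - u) (W(K, u) = 1/(51 + (-41 - u)) = 1/(10 - u))
W(-193, 75) + z(n(-7 - 1*2)) = -1/(-10 + 75) + (-110 + 10) = -1/65 - 100 = -6501/65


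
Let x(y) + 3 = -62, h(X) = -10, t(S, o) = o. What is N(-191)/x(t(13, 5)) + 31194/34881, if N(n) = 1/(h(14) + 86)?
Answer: 51354493/57437380 ≈ 0.89410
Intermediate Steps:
x(y) = -65 (x(y) = -3 - 62 = -65)
N(n) = 1/76 (N(n) = 1/(-10 + 86) = 1/76)
N(-191)/x(t(13, 5)) + 31194/34881 = (1/76)/(-65) + 31194/34881 = (1/76)*(-1/65) + 31194*(1/34881) = -1/4940 + 10398/11627 = 51354493/57437380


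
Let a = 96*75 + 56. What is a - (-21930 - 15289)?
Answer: 44475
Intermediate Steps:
a = 7256 (a = 7200 + 56 = 7256)
a - (-21930 - 15289) = 7256 - (-21930 - 15289) = 7256 - 1*(-37219) = 7256 + 37219 = 44475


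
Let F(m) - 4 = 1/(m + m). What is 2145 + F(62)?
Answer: 266477/124 ≈ 2149.0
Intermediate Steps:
F(m) = 4 + 1/(2*m) (F(m) = 4 + 1/(m + m) = 4 + 1/(2*m))
2145 + F(62) = 2145 + (4 + (1/2)/62) = 2145 + (4 + (1/2)*(1/62)) = 2145 + (4 + 1/124) = 2145 + 497/124 = 266477/124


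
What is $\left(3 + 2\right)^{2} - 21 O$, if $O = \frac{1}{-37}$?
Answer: $\frac{946}{37} \approx 25.568$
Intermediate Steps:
$O = - \frac{1}{37} \approx -0.027027$
$\left(3 + 2\right)^{2} - 21 O = \left(3 + 2\right)^{2} - - \frac{21}{37} = 5^{2} + \frac{21}{37} = 25 + \frac{21}{37} = \frac{946}{37}$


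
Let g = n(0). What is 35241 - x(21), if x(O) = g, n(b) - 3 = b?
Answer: 35238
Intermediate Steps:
n(b) = 3 + b
g = 3 (g = 3 + 0 = 3)
x(O) = 3
35241 - x(21) = 35241 - 1*3 = 35241 - 3 = 35238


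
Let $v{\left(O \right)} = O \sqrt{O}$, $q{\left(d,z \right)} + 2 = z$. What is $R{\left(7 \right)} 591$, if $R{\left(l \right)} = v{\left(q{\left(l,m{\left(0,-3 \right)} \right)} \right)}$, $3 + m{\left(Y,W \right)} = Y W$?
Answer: $- 2955 i \sqrt{5} \approx - 6607.6 i$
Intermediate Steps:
$m{\left(Y,W \right)} = -3 + W Y$ ($m{\left(Y,W \right)} = -3 + Y W = -3 + W Y$)
$q{\left(d,z \right)} = -2 + z$
$v{\left(O \right)} = O^{\frac{3}{2}}$
$R{\left(l \right)} = - 5 i \sqrt{5}$ ($R{\left(l \right)} = \left(-2 - 3\right)^{\frac{3}{2}} = \left(-5\right)^{\frac{3}{2}} = - 5 i \sqrt{5}$)
$R{\left(7 \right)} 591 = - 5 i \sqrt{5} \cdot 591 = - 2955 i \sqrt{5}$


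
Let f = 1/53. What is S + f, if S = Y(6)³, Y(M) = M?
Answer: 11449/53 ≈ 216.02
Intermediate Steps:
f = 1/53 ≈ 0.018868
S = 216 (S = 6³ = 216)
S + f = 216 + 1/53 = 11449/53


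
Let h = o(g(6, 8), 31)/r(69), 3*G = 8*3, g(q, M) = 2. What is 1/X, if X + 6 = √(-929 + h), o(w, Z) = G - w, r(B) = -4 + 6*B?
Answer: -615/98911 - I*√39040610/197822 ≈ -0.0062177 - 0.031585*I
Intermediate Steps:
G = 8 (G = (8*3)/3 = (⅓)*24 = 8)
o(w, Z) = 8 - w
h = 3/205 (h = (8 - 1*2)/(-4 + 6*69) = (8 - 2)/(-4 + 414) = 6/410 = 6*(1/410) = 3/205 ≈ 0.014634)
X = -6 + I*√39040610/205 (X = -6 + √(-929 + 3/205) = -6 + √(-190442/205) = -6 + I*√39040610/205 ≈ -6.0 + 30.479*I)
1/X = 1/(-6 + I*√39040610/205)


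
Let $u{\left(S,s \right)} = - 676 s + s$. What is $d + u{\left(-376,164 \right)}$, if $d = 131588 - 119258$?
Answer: $-98370$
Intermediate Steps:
$u{\left(S,s \right)} = - 675 s$
$d = 12330$
$d + u{\left(-376,164 \right)} = 12330 - 110700 = -98370$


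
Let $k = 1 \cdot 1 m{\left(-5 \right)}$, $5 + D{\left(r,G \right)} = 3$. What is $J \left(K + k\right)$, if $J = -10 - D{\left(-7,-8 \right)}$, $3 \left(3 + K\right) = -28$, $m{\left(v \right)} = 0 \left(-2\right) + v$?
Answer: $\frac{416}{3} \approx 138.67$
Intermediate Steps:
$m{\left(v \right)} = v$ ($m{\left(v \right)} = 0 + v = v$)
$D{\left(r,G \right)} = -2$ ($D{\left(r,G \right)} = -5 + 3 = -2$)
$K = - \frac{37}{3}$ ($K = -3 + \frac{1}{3} \left(-28\right) = -3 - \frac{28}{3} = - \frac{37}{3} \approx -12.333$)
$J = -8$ ($J = -10 - -2 = -10 + 2 = -8$)
$k = -5$ ($k = 1 \cdot 1 \left(-5\right) = 1 \left(-5\right) = -5$)
$J \left(K + k\right) = - 8 \left(- \frac{37}{3} - 5\right) = \left(-8\right) \left(- \frac{52}{3}\right) = \frac{416}{3}$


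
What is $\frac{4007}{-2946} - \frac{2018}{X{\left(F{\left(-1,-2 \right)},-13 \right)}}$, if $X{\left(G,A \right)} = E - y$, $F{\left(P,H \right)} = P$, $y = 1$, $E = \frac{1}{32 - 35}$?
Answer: $\frac{2227382}{1473} \approx 1512.1$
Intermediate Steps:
$E = - \frac{1}{3}$ ($E = \frac{1}{-3} = - \frac{1}{3} \approx -0.33333$)
$X{\left(G,A \right)} = - \frac{4}{3}$ ($X{\left(G,A \right)} = - \frac{1}{3} - 1 = - \frac{4}{3}$)
$\frac{4007}{-2946} - \frac{2018}{X{\left(F{\left(-1,-2 \right)},-13 \right)}} = \frac{4007}{-2946} - \frac{2018}{- \frac{4}{3}} = 4007 \left(- \frac{1}{2946}\right) - - \frac{3027}{2} = - \frac{4007}{2946} + \frac{3027}{2} = \frac{2227382}{1473}$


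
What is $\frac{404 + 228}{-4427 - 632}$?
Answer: $- \frac{632}{5059} \approx -0.12493$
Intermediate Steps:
$\frac{404 + 228}{-4427 - 632} = \frac{632}{-4427 - 632} = \frac{632}{-5059} = 632 \left(- \frac{1}{5059}\right) = - \frac{632}{5059}$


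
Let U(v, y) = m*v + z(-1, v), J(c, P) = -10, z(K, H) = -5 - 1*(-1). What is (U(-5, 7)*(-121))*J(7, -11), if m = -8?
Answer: 43560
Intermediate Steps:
z(K, H) = -4 (z(K, H) = -5 + 1 = -4)
U(v, y) = -4 - 8*v (U(v, y) = -8*v - 4 = -4 - 8*v)
(U(-5, 7)*(-121))*J(7, -11) = ((-4 - 8*(-5))*(-121))*(-10) = ((-4 + 40)*(-121))*(-10) = (36*(-121))*(-10) = -4356*(-10) = 43560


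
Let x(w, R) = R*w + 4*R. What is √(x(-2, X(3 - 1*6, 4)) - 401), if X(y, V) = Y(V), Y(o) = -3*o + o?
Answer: I*√417 ≈ 20.421*I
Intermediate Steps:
Y(o) = -2*o
X(y, V) = -2*V
x(w, R) = 4*R + R*w
√(x(-2, X(3 - 1*6, 4)) - 401) = √((-2*4)*(4 - 2) - 401) = √(-8*2 - 401) = √(-16 - 401) = √(-417) = I*√417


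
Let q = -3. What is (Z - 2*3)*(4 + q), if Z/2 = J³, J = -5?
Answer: -256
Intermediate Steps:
Z = -250 (Z = 2*(-5)³ = 2*(-125) = -250)
(Z - 2*3)*(4 + q) = (-250 - 2*3)*(4 - 3) = (-250 - 6)*1 = -256*1 = -256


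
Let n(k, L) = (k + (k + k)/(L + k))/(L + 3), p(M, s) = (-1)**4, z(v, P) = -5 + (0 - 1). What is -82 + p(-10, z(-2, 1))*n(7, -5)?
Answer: -89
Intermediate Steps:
z(v, P) = -6 (z(v, P) = -5 - 1 = -6)
p(M, s) = 1
n(k, L) = (k + 2*k/(L + k))/(3 + L) (n(k, L) = (k + (2*k)/(L + k))/(3 + L) = (k + 2*k/(L + k))/(3 + L))
-82 + p(-10, z(-2, 1))*n(7, -5) = -82 + 1*(7*(2 - 5 + 7)/((-5)**2 + 3*(-5) + 3*7 - 5*7)) = -82 + 1*(7*4/(25 - 15 + 21 - 35)) = -82 + 1*(7*4/(-4)) = -82 + 1*(7*(-1/4)*4) = -82 + 1*(-7) = -82 - 7 = -89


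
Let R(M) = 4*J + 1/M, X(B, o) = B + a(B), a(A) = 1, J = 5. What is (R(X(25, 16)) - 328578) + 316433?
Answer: -315249/26 ≈ -12125.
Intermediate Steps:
X(B, o) = 1 + B (X(B, o) = B + 1 = 1 + B)
R(M) = 20 + 1/M (R(M) = 4*5 + 1/M = 20 + 1/M)
(R(X(25, 16)) - 328578) + 316433 = ((20 + 1/(1 + 25)) - 328578) + 316433 = ((20 + 1/26) - 328578) + 316433 = (521/26 - 328578) + 316433 = -8542507/26 + 316433 = -315249/26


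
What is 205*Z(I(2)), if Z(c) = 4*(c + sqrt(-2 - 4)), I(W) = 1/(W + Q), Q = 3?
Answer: 164 + 820*I*sqrt(6) ≈ 164.0 + 2008.6*I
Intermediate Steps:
I(W) = 1/(3 + W) (I(W) = 1/(W + 3) = 1/(3 + W))
Z(c) = 4*c + 4*I*sqrt(6) (Z(c) = 4*(c + sqrt(-6)) = 4*(c + I*sqrt(6)) = 4*c + 4*I*sqrt(6))
205*Z(I(2)) = 205*(4/(3 + 2) + 4*I*sqrt(6)) = 205*(4/5 + 4*I*sqrt(6)) = 164 + 820*I*sqrt(6)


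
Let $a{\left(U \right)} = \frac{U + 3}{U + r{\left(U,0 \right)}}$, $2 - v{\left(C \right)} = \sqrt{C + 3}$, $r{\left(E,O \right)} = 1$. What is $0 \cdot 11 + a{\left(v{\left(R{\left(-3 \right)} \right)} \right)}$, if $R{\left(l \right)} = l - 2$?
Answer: $\frac{17}{11} + \frac{2 i \sqrt{2}}{11} \approx 1.5455 + 0.25713 i$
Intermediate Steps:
$R{\left(l \right)} = -2 + l$ ($R{\left(l \right)} = l - 2 = -2 + l$)
$v{\left(C \right)} = 2 - \sqrt{3 + C}$ ($v{\left(C \right)} = 2 - \sqrt{C + 3} = 2 - \sqrt{3 + C}$)
$a{\left(U \right)} = \frac{3 + U}{1 + U}$ ($a{\left(U \right)} = \frac{U + 3}{U + 1} = \frac{3 + U}{1 + U}$)
$0 \cdot 11 + a{\left(v{\left(R{\left(-3 \right)} \right)} \right)} = 0 \cdot 11 + \frac{3 + \left(2 - \sqrt{3 - 5}\right)}{1 + \left(2 - \sqrt{3 - 5}\right)} = 0 + \frac{3 + \left(2 - \sqrt{3 - 5}\right)}{1 + \left(2 - \sqrt{3 - 5}\right)} = 0 + \frac{3 + \left(2 - \sqrt{-2}\right)}{1 + \left(2 - \sqrt{-2}\right)} = 0 + \frac{3 + \left(2 - i \sqrt{2}\right)}{1 + \left(2 - i \sqrt{2}\right)} = 0 + \frac{5 - i \sqrt{2}}{3 - i \sqrt{2}} = \frac{5 - i \sqrt{2}}{3 - i \sqrt{2}}$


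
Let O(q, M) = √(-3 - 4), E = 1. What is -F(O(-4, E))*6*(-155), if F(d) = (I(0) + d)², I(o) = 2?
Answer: -2790 + 3720*I*√7 ≈ -2790.0 + 9842.2*I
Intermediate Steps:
O(q, M) = I*√7 (O(q, M) = √(-7) = I*√7)
F(d) = (2 + d)²
-F(O(-4, E))*6*(-155) = -(2 + I*√7)²*6*(-155) = -(2 + I*√7)²*(-930) = -(-930)*(2 + I*√7)² = 930*(2 + I*√7)²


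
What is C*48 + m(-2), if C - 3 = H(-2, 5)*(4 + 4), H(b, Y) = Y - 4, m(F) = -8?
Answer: 520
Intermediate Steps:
H(b, Y) = -4 + Y
C = 11 (C = 3 + (-4 + 5)*(4 + 4) = 3 + 1*8 = 3 + 8 = 11)
C*48 + m(-2) = 11*48 - 8 = 528 - 8 = 520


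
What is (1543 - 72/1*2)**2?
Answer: 1957201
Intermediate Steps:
(1543 - 72/1*2)**2 = (1543 - 72*2)**2 = (1543 - 144)**2 = 1399**2 = 1957201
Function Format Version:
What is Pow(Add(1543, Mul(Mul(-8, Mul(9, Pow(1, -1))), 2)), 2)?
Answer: 1957201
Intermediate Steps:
Pow(Add(1543, Mul(Mul(-8, Mul(9, Pow(1, -1))), 2)), 2) = Pow(Add(1543, Mul(Mul(-8, Mul(9, 1)), 2)), 2) = Pow(Add(1543, Mul(Mul(-8, 9), 2)), 2) = Pow(Add(1543, Mul(-72, 2)), 2) = Pow(Add(1543, -144), 2) = Pow(1399, 2) = 1957201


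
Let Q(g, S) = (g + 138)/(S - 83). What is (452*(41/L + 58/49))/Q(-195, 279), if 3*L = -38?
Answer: 3455992/1083 ≈ 3191.1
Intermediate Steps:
L = -38/3 (L = (⅓)*(-38) = -38/3 ≈ -12.667)
Q(g, S) = (138 + g)/(-83 + S)
(452*(41/L + 58/49))/Q(-195, 279) = (452*(41/(-38/3) + 58/49))/(((138 - 195)/(-83 + 279))) = (452*(41*(-3/38) + 58*(1/49)))/((-57/196)) = (452*(-123/38 + 58/49))/(((1/196)*(-57))) = (452*(-3823/1862))/(-57/196) = -863998/931*(-196/57) = 3455992/1083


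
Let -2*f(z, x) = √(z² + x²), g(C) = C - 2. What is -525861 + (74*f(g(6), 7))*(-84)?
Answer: -525861 + 3108*√65 ≈ -5.0080e+5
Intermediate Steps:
g(C) = -2 + C
f(z, x) = -√(x² + z²)/2 (f(z, x) = -√(z² + x²)/2 = -√(x² + z²)/2)
-525861 + (74*f(g(6), 7))*(-84) = -525861 + (74*(-√(7² + (-2 + 6)²)/2))*(-84) = -525861 + (74*(-√(49 + 4²)/2))*(-84) = -525861 + (74*(-√(49 + 16)/2))*(-84) = -525861 + (74*(-√65/2))*(-84) = -525861 - 37*√65*(-84) = -525861 + 3108*√65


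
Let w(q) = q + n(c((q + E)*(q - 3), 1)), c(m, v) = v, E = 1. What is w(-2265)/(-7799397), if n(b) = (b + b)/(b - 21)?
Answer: 22651/77993970 ≈ 0.00029042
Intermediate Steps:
n(b) = 2*b/(-21 + b) (n(b) = (2*b)/(-21 + b) = 2*b/(-21 + b))
w(q) = -1/10 + q (w(q) = q + 2*1/(-21 + 1) = q + 2*1/(-20) = q + 2*1*(-1/20) = q - 1/10 = -1/10 + q)
w(-2265)/(-7799397) = (-1/10 - 2265)/(-7799397) = -22651/10*(-1/7799397) = 22651/77993970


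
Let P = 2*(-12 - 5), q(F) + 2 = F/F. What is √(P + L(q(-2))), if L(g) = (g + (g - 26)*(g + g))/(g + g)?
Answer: 11*I*√2/2 ≈ 7.7782*I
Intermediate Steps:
q(F) = -1 (q(F) = -2 + F/F = -2 + 1 = -1)
L(g) = (g + 2*g*(-26 + g))/(2*g) (L(g) = (g + (-26 + g)*(2*g))/((2*g)) = (g + 2*g*(-26 + g))*(1/(2*g)) = (g + 2*g*(-26 + g))/(2*g))
P = -34 (P = 2*(-17) = -34)
√(P + L(q(-2))) = √(-34 + (-51/2 - 1)) = √(-34 - 53/2) = √(-121/2) = 11*I*√2/2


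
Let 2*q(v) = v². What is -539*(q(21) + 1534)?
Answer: -1891351/2 ≈ -9.4568e+5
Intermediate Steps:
q(v) = v²/2
-539*(q(21) + 1534) = -539*((½)*21² + 1534) = -539*((½)*441 + 1534) = -539*(441/2 + 1534) = -539*3509/2 = -1891351/2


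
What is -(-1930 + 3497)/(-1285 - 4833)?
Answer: 1567/6118 ≈ 0.25613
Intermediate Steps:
-(-1930 + 3497)/(-1285 - 4833) = -1567/(-6118) = -1567*(-1)/6118 = -1*(-1567/6118) = 1567/6118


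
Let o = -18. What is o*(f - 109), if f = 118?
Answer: -162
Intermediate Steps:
o*(f - 109) = -18*(118 - 109) = -18*9 = -162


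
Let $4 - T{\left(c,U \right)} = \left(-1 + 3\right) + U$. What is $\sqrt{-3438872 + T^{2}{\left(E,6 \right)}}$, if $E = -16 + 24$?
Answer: $2 i \sqrt{859714} \approx 1854.4 i$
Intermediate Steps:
$E = 8$
$T{\left(c,U \right)} = 2 - U$ ($T{\left(c,U \right)} = 4 - \left(\left(-1 + 3\right) + U\right) = 4 - \left(2 + U\right) = 2 - U$)
$\sqrt{-3438872 + T^{2}{\left(E,6 \right)}} = \sqrt{-3438872 + \left(2 - 6\right)^{2}} = \sqrt{-3438872 + \left(-4\right)^{2}} = \sqrt{-3438872 + 16} = \sqrt{-3438856} = 2 i \sqrt{859714}$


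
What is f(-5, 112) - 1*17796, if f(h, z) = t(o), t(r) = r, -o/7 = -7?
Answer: -17747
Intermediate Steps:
o = 49 (o = -7*(-7) = 49)
f(h, z) = 49
f(-5, 112) - 1*17796 = 49 - 1*17796 = 49 - 17796 = -17747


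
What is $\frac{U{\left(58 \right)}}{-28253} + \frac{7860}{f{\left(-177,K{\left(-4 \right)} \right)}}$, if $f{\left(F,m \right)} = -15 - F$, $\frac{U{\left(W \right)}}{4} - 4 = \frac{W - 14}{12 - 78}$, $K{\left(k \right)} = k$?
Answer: $\frac{37011070}{762831} \approx 48.518$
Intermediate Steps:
$U{\left(W \right)} = \frac{556}{33} - \frac{2 W}{33}$ ($U{\left(W \right)} = 16 + 4 \frac{W - 14}{12 - 78} = 16 + 4 \frac{W - 14}{-66} = 16 + 4 \left(-14 + W\right) \left(- \frac{1}{66}\right) = 16 + 4 \left(\frac{7}{33} - \frac{W}{66}\right) = 16 - \left(- \frac{28}{33} + \frac{2 W}{33}\right) = \frac{556}{33} - \frac{2 W}{33}$)
$\frac{U{\left(58 \right)}}{-28253} + \frac{7860}{f{\left(-177,K{\left(-4 \right)} \right)}} = \frac{\frac{556}{33} - \frac{116}{33}}{-28253} + \frac{7860}{-15 - -177} = \left(\frac{556}{33} - \frac{116}{33}\right) \left(- \frac{1}{28253}\right) + \frac{7860}{-15 + 177} = \frac{40}{3} \left(- \frac{1}{28253}\right) + \frac{7860}{162} = - \frac{40}{84759} + 7860 \cdot \frac{1}{162} = - \frac{40}{84759} + \frac{1310}{27} = \frac{37011070}{762831}$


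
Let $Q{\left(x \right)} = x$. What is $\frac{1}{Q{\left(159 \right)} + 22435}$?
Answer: $\frac{1}{22594} \approx 4.426 \cdot 10^{-5}$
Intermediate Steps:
$\frac{1}{Q{\left(159 \right)} + 22435} = \frac{1}{159 + 22435} = \frac{1}{22594}$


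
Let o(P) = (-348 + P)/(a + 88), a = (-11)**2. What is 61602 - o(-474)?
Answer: 12875640/209 ≈ 61606.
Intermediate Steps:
a = 121
o(P) = -348/209 + P/209 (o(P) = (-348 + P)/(121 + 88) = (-348 + P)/209 = (-348 + P)*(1/209) = -348/209 + P/209)
61602 - o(-474) = 61602 - (-348/209 + (1/209)*(-474)) = 61602 - (-348/209 - 474/209) = 61602 - 1*(-822/209) = 61602 + 822/209 = 12875640/209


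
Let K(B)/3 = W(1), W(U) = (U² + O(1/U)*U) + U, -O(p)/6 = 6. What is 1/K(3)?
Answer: -1/102 ≈ -0.0098039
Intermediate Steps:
O(p) = -36 (O(p) = -6*6 = -36)
W(U) = U² - 35*U (W(U) = (U² - 36*U) + U = U² - 35*U)
K(B) = -102 (K(B) = 3*(1*(-35 + 1)) = 3*(1*(-34)) = 3*(-34) = -102)
1/K(3) = 1/(-102) = -1/102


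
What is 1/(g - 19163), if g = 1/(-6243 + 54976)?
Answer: -48733/933870478 ≈ -5.2184e-5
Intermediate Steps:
g = 1/48733 ≈ 2.0520e-5
1/(g - 19163) = 1/(1/48733 - 19163) = 1/(-933870478/48733) = -48733/933870478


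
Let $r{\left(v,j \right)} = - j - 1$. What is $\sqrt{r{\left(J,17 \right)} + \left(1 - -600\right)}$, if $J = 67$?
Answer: $\sqrt{583} \approx 24.145$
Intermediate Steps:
$r{\left(v,j \right)} = -1 - j$
$\sqrt{r{\left(J,17 \right)} + \left(1 - -600\right)} = \sqrt{\left(-1 - 17\right) + \left(1 - -600\right)} = \sqrt{\left(-1 - 17\right) + \left(1 + 600\right)} = \sqrt{-18 + 601} = \sqrt{583}$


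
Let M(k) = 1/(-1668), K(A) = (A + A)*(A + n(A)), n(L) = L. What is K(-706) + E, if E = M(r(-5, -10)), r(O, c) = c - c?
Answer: 3325564991/1668 ≈ 1.9937e+6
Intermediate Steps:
r(O, c) = 0
K(A) = 4*A**2 (K(A) = (A + A)*(A + A) = (2*A)*(2*A) = 4*A**2)
M(k) = -1/1668
E = -1/1668 ≈ -0.00059952
K(-706) + E = 4*(-706)**2 - 1/1668 = 4*498436 - 1/1668 = 1993744 - 1/1668 = 3325564991/1668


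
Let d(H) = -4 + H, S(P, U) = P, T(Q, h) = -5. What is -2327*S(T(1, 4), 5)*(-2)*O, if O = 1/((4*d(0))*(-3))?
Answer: -11635/24 ≈ -484.79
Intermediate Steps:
O = 1/48 (O = 1/((4*(-4 + 0))*(-3)) = 1/((4*(-4))*(-3)) = 1/(-16*(-3)) = 1/48 ≈ 0.020833)
-2327*S(T(1, 4), 5)*(-2)*O = -2327*(-5*(-2))/48 = -23270/48 = -2327*5/24 = -11635/24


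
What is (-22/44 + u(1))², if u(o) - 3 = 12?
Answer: 841/4 ≈ 210.25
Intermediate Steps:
u(o) = 15 (u(o) = 3 + 12 = 15)
(-22/44 + u(1))² = (-22/44 + 15)² = (-1*½ + 15)² = (-½ + 15)² = (29/2)² = 841/4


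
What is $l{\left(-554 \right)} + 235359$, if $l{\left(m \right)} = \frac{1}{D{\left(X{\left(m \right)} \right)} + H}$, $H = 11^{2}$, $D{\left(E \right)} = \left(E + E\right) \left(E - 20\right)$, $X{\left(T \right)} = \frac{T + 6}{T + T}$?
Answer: $\frac{1836691581262}{7803787} \approx 2.3536 \cdot 10^{5}$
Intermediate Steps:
$X{\left(T \right)} = \frac{6 + T}{2 T}$
$D{\left(E \right)} = 2 E \left(-20 + E\right)$
$H = 121$
$l{\left(m \right)} = \frac{1}{121 + \frac{\left(-20 + \frac{6 + m}{2 m}\right) \left(6 + m\right)}{m}}$ ($l{\left(m \right)} = \frac{1}{2 \frac{6 + m}{2 m} \left(-20 + \frac{6 + m}{2 m}\right) + 121} = \frac{1}{\frac{\left(-20 + \frac{6 + m}{2 m}\right) \left(6 + m\right)}{m} + 121} = \frac{1}{121 + \frac{\left(-20 + \frac{6 + m}{2 m}\right) \left(6 + m\right)}{m}}$)
$l{\left(-554 \right)} + 235359 = \frac{2 \left(-554\right)^{2}}{36 - -126312 + 203 \left(-554\right)^{2}} + 235359 = 2 \cdot 306916 \frac{1}{36 + 126312 + 203 \cdot 306916} + 235359 = 2 \cdot 306916 \frac{1}{36 + 126312 + 62303948} + 235359 = 2 \cdot 306916 \cdot \frac{1}{62430296} + 235359 = \frac{76729}{7803787} + 235359 = \frac{1836691581262}{7803787}$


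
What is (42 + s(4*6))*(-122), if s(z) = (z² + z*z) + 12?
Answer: -147132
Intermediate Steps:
s(z) = 12 + 2*z² (s(z) = (z² + z²) + 12 = 2*z² + 12 = 12 + 2*z²)
(42 + s(4*6))*(-122) = (42 + (12 + 2*(4*6)²))*(-122) = (42 + (12 + 2*24²))*(-122) = (42 + (12 + 2*576))*(-122) = (42 + (12 + 1152))*(-122) = (42 + 1164)*(-122) = 1206*(-122) = -147132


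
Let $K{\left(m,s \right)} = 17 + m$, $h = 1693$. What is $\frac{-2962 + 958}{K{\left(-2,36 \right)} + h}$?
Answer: $- \frac{501}{427} \approx -1.1733$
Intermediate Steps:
$\frac{-2962 + 958}{K{\left(-2,36 \right)} + h} = \frac{-2962 + 958}{\left(17 - 2\right) + 1693} = - \frac{2004}{15 + 1693} = - \frac{2004}{1708} = \left(-2004\right) \frac{1}{1708} = - \frac{501}{427}$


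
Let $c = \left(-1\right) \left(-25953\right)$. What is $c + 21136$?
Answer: $47089$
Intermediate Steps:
$c = 25953$
$c + 21136 = 25953 + 21136 = 47089$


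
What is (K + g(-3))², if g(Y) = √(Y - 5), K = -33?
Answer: 1081 - 132*I*√2 ≈ 1081.0 - 186.68*I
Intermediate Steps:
g(Y) = √(-5 + Y)
(K + g(-3))² = (-33 + √(-5 - 3))² = (-33 + √(-8))² = (-33 + 2*I*√2)²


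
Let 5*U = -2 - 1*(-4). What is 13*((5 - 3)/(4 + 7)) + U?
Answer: 152/55 ≈ 2.7636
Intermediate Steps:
U = ⅖ (U = (-2 - 1*(-4))/5 = (-2 + 4)/5 = (⅕)*2 = ⅖ ≈ 0.40000)
13*((5 - 3)/(4 + 7)) + U = 13*((5 - 3)/(4 + 7)) + ⅖ = 13*(2/11) + ⅖ = 26/11 + ⅖ = 152/55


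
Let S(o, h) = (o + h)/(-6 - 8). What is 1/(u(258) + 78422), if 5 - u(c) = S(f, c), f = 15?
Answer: 2/156893 ≈ 1.2748e-5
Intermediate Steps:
S(o, h) = -h/14 - o/14 (S(o, h) = (h + o)/(-14) = (h + o)*(-1/14) = -h/14 - o/14)
u(c) = 85/14 + c/14 (u(c) = 5 - (-c/14 - 1/14*15) = 5 - (-c/14 - 15/14) = 5 - (-15/14 - c/14) = 5 + (15/14 + c/14) = 85/14 + c/14)
1/(u(258) + 78422) = 1/((85/14 + (1/14)*258) + 78422) = 1/((85/14 + 129/7) + 78422) = 1/(49/2 + 78422) = 1/(156893/2) = 2/156893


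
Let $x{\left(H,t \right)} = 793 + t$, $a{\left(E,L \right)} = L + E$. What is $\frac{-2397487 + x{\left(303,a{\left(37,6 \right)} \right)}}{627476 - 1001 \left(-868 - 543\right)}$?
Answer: $- \frac{2396651}{2039887} \approx -1.1749$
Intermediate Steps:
$a{\left(E,L \right)} = E + L$
$\frac{-2397487 + x{\left(303,a{\left(37,6 \right)} \right)}}{627476 - 1001 \left(-868 - 543\right)} = \frac{-2397487 + \left(793 + \left(37 + 6\right)\right)}{627476 - 1001 \left(-868 - 543\right)} = \frac{-2397487 + \left(793 + 43\right)}{627476 - -1412411} = \frac{-2397487 + 836}{627476 + 1412411} = - \frac{2396651}{2039887}$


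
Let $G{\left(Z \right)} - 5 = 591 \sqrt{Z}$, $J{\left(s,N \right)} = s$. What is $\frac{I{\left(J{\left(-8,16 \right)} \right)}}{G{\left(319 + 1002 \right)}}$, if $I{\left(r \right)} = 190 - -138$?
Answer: $- \frac{205}{57675022} + \frac{24231 \sqrt{1321}}{57675022} \approx 0.015266$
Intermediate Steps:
$G{\left(Z \right)} = 5 + 591 \sqrt{Z}$
$I{\left(r \right)} = 328$ ($I{\left(r \right)} = 190 + 138 = 328$)
$\frac{I{\left(J{\left(-8,16 \right)} \right)}}{G{\left(319 + 1002 \right)}} = \frac{328}{5 + 591 \sqrt{319 + 1002}} = \frac{328}{5 + 591 \sqrt{1321}}$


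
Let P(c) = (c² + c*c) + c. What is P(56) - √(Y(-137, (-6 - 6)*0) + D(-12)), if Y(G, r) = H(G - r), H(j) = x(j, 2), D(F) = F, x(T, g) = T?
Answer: 6328 - I*√149 ≈ 6328.0 - 12.207*I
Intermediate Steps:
H(j) = j
P(c) = c + 2*c² (P(c) = (c² + c²) + c = 2*c² + c = c + 2*c²)
Y(G, r) = G - r
P(56) - √(Y(-137, (-6 - 6)*0) + D(-12)) = 56*(1 + 2*56) - √((-137 - (-6 - 6)*0) - 12) = 56*(1 + 112) - √((-137 - (-12)*0) - 12) = 56*113 - √((-137 - 1*0) - 12) = 6328 - √((-137 + 0) - 12) = 6328 - √(-137 - 12) = 6328 - √(-149) = 6328 - I*√149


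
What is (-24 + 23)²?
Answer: 1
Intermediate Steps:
(-24 + 23)² = (-1)² = 1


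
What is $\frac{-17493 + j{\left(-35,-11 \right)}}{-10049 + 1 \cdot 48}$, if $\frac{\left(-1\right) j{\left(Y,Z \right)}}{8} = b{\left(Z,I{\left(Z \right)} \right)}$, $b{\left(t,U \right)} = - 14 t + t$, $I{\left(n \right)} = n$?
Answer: $\frac{18637}{10001} \approx 1.8635$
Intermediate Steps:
$b{\left(t,U \right)} = - 13 t$
$j{\left(Y,Z \right)} = 104 Z$ ($j{\left(Y,Z \right)} = - 8 \left(- 13 Z\right) = 104 Z$)
$\frac{-17493 + j{\left(-35,-11 \right)}}{-10049 + 1 \cdot 48} = \frac{-17493 + 104 \left(-11\right)}{-10049 + 1 \cdot 48} = \frac{-17493 - 1144}{-10049 + 48} = - \frac{18637}{-10001} = \left(-18637\right) \left(- \frac{1}{10001}\right) = \frac{18637}{10001}$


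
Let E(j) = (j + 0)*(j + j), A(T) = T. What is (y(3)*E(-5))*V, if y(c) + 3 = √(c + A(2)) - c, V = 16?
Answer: -4800 + 800*√5 ≈ -3011.1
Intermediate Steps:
E(j) = 2*j² (E(j) = j*(2*j) = 2*j²)
y(c) = -3 + √(2 + c) - c (y(c) = -3 + (√(c + 2) - c) = -3 + (√(2 + c) - c) = -3 + √(2 + c) - c)
(y(3)*E(-5))*V = ((-3 + √(2 + 3) - 1*3)*(2*(-5)²))*16 = ((-3 + √5 - 3)*(2*25))*16 = ((-6 + √5)*50)*16 = (-300 + 50*√5)*16 = -4800 + 800*√5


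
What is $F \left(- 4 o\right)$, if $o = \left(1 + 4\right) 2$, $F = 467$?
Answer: $-18680$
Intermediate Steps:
$o = 10$ ($o = 5 \cdot 2 = 10$)
$F \left(- 4 o\right) = 467 \left(\left(-4\right) 10\right) = 467 \left(-40\right) = -18680$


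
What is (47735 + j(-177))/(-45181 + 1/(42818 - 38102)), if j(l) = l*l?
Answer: -372865824/213073595 ≈ -1.7499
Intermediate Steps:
j(l) = l²
(47735 + j(-177))/(-45181 + 1/(42818 - 38102)) = (47735 + (-177)²)/(-45181 + 1/(42818 - 38102)) = (47735 + 31329)/(-45181 + 1/4716) = 79064/(-45181 + 1/4716) = 79064/(-213073595/4716) = 79064*(-4716/213073595) = -372865824/213073595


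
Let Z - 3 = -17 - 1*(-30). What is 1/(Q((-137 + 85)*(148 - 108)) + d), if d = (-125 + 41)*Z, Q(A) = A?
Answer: -1/3424 ≈ -0.00029206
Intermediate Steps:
Z = 16 (Z = 3 + (-17 - 1*(-30)) = 3 + (-17 + 30) = 3 + 13 = 16)
d = -1344 (d = (-125 + 41)*16 = -84*16 = -1344)
1/(Q((-137 + 85)*(148 - 108)) + d) = 1/((-137 + 85)*(148 - 108) - 1344) = 1/(-52*40 - 1344) = 1/(-2080 - 1344) = 1/(-3424) = -1/3424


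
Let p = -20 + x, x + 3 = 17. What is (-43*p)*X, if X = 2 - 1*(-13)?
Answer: 3870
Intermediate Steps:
x = 14 (x = -3 + 17 = 14)
p = -6 (p = -20 + 14 = -6)
X = 15 (X = 2 + 13 = 15)
(-43*p)*X = -43*(-6)*15 = 258*15 = 3870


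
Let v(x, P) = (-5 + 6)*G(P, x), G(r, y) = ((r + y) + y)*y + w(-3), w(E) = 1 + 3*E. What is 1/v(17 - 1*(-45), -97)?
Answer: 1/1666 ≈ 0.00060024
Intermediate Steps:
G(r, y) = -8 + y*(r + 2*y) (G(r, y) = ((r + y) + y)*y + (1 + 3*(-3)) = (r + 2*y)*y + (1 - 9) = y*(r + 2*y) - 8 = -8 + y*(r + 2*y))
v(x, P) = -8 + 2*x² + P*x (v(x, P) = (-5 + 6)*(-8 + 2*x² + P*x) = 1*(-8 + 2*x² + P*x) = -8 + 2*x² + P*x)
1/v(17 - 1*(-45), -97) = 1/(-8 + 2*(17 - 1*(-45))² - 97*(17 - 1*(-45))) = 1/(-8 + 2*(17 + 45)² - 97*(17 + 45)) = 1/(-8 + 2*62² - 97*62) = 1/(-8 + 2*3844 - 6014) = 1/(-8 + 7688 - 6014) = 1/1666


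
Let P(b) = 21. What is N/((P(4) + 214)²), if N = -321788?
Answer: -321788/55225 ≈ -5.8269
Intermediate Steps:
N/((P(4) + 214)²) = -321788/(21 + 214)² = -321788/(235²) = -321788/55225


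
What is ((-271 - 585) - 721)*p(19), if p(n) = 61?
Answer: -96197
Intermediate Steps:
((-271 - 585) - 721)*p(19) = ((-271 - 585) - 721)*61 = (-856 - 721)*61 = -1577*61 = -96197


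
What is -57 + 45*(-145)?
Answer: -6582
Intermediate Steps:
-57 + 45*(-145) = -57 - 6525 = -6582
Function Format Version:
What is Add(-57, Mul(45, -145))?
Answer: -6582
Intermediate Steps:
Add(-57, Mul(45, -145)) = Add(-57, -6525) = -6582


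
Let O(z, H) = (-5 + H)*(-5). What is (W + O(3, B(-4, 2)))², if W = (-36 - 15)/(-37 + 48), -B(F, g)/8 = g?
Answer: 1218816/121 ≈ 10073.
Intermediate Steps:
B(F, g) = -8*g
O(z, H) = 25 - 5*H
W = -51/11 ≈ -4.6364
(W + O(3, B(-4, 2)))² = (-51/11 + (25 - (-40)*2))² = (-51/11 + (25 - 5*(-16)))² = (-51/11 + (25 + 80))² = (-51/11 + 105)² = (1104/11)² = 1218816/121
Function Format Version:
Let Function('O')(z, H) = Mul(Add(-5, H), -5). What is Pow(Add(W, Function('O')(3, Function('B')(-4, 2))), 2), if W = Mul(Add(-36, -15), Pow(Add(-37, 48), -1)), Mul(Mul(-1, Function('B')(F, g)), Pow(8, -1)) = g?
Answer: Rational(1218816, 121) ≈ 10073.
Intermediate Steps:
Function('B')(F, g) = Mul(-8, g)
Function('O')(z, H) = Add(25, Mul(-5, H))
W = Rational(-51, 11) (W = Mul(-51, Pow(11, -1)) = Mul(-51, Rational(1, 11)) = Rational(-51, 11) ≈ -4.6364)
Pow(Add(W, Function('O')(3, Function('B')(-4, 2))), 2) = Pow(Add(Rational(-51, 11), Add(25, Mul(-5, Mul(-8, 2)))), 2) = Pow(Add(Rational(-51, 11), Add(25, Mul(-5, -16))), 2) = Pow(Add(Rational(-51, 11), Add(25, 80)), 2) = Pow(Add(Rational(-51, 11), 105), 2) = Pow(Rational(1104, 11), 2) = Rational(1218816, 121)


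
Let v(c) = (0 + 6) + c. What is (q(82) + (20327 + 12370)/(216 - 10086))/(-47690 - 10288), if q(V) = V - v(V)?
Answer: 1459/9083220 ≈ 0.00016063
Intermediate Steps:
v(c) = 6 + c
q(V) = -6 (q(V) = V - (6 + V) = V + (-6 - V) = -6)
(q(82) + (20327 + 12370)/(216 - 10086))/(-47690 - 10288) = (-6 + (20327 + 12370)/(216 - 10086))/(-47690 - 10288) = (-6 + 32697/(-9870))/(-57978) = (-6 + 32697*(-1/9870))*(-1/57978) = (-6 - 1557/470)*(-1/57978) = -4377/470*(-1/57978) = 1459/9083220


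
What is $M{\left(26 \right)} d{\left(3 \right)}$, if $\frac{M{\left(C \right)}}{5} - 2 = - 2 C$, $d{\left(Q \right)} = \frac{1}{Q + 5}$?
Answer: $- \frac{125}{4} \approx -31.25$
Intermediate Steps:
$d{\left(Q \right)} = \frac{1}{5 + Q}$
$M{\left(C \right)} = 10 - 10 C$ ($M{\left(C \right)} = 10 + 5 \left(- 2 C\right) = 10 - 10 C$)
$M{\left(26 \right)} d{\left(3 \right)} = \frac{10 - 260}{5 + 3} = \frac{10 - 260}{8} = \left(-250\right) \frac{1}{8} = - \frac{125}{4}$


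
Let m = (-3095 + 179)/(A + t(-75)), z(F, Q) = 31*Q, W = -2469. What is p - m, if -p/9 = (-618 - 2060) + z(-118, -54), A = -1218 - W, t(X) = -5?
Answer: 24403122/623 ≈ 39170.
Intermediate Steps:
A = 1251 (A = -1218 - 1*(-2469) = -1218 + 2469 = 1251)
m = -1458/623 (m = (-3095 + 179)/(1251 - 5) = -2916/1246 = -2916*1/1246 = -1458/623 ≈ -2.3403)
p = 39168 (p = -9*((-618 - 2060) + 31*(-54)) = -9*(-2678 - 1674) = -9*(-4352) = 39168)
p - m = 39168 - 1*(-1458/623) = 39168 + 1458/623 = 24403122/623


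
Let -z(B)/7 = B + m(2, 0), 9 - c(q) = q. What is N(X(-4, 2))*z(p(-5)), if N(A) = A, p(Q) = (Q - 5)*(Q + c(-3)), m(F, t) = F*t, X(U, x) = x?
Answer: 980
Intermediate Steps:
c(q) = 9 - q
p(Q) = (-5 + Q)*(12 + Q) (p(Q) = (Q - 5)*(Q + (9 - 1*(-3))) = (-5 + Q)*(Q + (9 + 3)) = (-5 + Q)*(Q + 12) = (-5 + Q)*(12 + Q))
z(B) = -7*B (z(B) = -7*(B + 2*0) = -7*(B + 0) = -7*B)
N(X(-4, 2))*z(p(-5)) = 2*(-7*(-60 + (-5)² + 7*(-5))) = 2*(-7*(-60 + 25 - 35)) = 2*(-7*(-70)) = 2*490 = 980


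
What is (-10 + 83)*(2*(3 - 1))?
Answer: 292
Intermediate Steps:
(-10 + 83)*(2*(3 - 1)) = 73*(2*2) = 73*4 = 292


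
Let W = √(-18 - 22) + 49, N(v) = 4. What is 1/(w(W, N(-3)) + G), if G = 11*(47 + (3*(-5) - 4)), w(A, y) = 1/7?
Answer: 7/2157 ≈ 0.0032452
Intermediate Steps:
W = 49 + 2*I*√10 (W = √(-40) + 49 = 2*I*√10 + 49 = 49 + 2*I*√10 ≈ 49.0 + 6.3246*I)
w(A, y) = ⅐
G = 308 (G = 11*(47 + (-15 - 4)) = 11*(47 - 19) = 11*28 = 308)
1/(w(W, N(-3)) + G) = 1/(⅐ + 308) = 1/(2157/7) = 7/2157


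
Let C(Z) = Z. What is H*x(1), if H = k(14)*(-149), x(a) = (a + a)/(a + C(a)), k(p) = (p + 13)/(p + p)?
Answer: -4023/28 ≈ -143.68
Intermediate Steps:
k(p) = (13 + p)/(2*p) (k(p) = (13 + p)/((2*p)) = (13 + p)*(1/(2*p)) = (13 + p)/(2*p))
x(a) = 1 (x(a) = (a + a)/(a + a) = (2*a)/((2*a)) = (2*a)*(1/(2*a)) = 1)
H = -4023/28 (H = ((½)*(13 + 14)/14)*(-149) = ((½)*(1/14)*27)*(-149) = (27/28)*(-149) = -4023/28 ≈ -143.68)
H*x(1) = -4023/28*1 = -4023/28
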